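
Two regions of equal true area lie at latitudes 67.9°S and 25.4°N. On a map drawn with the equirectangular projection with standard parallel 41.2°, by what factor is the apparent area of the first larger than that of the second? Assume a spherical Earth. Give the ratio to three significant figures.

2.40

In the equirectangular projection with standard parallel φ₀ = 41.2° (x = Rλ cos φ₀, y = Rφ), meridians are true-scale (h = 1) and the parallel scale is k = cos φ₀ / cos φ.
Areal scale at 67.9°: h·k = 1.000 × 2.000 = 2.000.
Areal scale at 25.4°: h·k = 1.000 × 0.8329 = 0.8329.
Ratio = 2.000/0.8329 ≈ 2.40.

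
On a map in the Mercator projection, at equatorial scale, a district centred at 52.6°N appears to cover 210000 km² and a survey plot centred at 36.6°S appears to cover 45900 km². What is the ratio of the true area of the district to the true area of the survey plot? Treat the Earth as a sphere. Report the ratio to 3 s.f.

Since Mercator area scale is 1/cos²φ, the true area equals the apparent area multiplied by cos²φ.
True area of district: 210000 × cos²(52.6°) = 210000 × 0.3689 = 77470 km².
True area of survey plot: 45900 × cos²(36.6°) = 45900 × 0.6445 = 29580 km².
Ratio = 77470 / 29580 ≈ 2.62.

2.62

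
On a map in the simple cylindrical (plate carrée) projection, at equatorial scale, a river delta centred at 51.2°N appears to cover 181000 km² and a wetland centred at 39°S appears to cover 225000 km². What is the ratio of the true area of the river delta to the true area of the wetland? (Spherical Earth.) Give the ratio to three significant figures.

Plate carrée has h = 1 and k = sec φ, giving areal scale sec φ; true area = (apparent area) · cos φ.
True area of river delta: 181000 × cos(51.2°) = 181000 × 0.6266 = 113400 km².
True area of wetland: 225000 × cos(39°) = 225000 × 0.7771 = 174900 km².
Ratio = 113400 / 174900 ≈ 0.649.

0.649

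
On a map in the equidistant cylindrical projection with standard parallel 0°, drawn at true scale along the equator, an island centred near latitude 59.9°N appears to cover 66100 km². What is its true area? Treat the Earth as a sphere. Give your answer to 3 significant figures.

33100 km²

For the equirectangular projection with φ₀ = 0 (plate carrée), h = 1 along meridians and k = sec φ along parallels.
Areal scale = h·k = 1 × sec φ; at 59.9°, h = 1.000, k = 1.994, so h·k = 1.994.
True area = apparent / (areal scale) = 66100 / 1.994 ≈ 33100 km².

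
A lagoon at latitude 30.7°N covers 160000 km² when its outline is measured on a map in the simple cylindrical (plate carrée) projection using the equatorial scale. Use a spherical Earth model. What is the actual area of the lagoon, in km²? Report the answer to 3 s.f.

Plate carrée maps x = Rλ, y = Rφ. The meridian scale is h = 1 and the parallel scale is k = 1/cos φ = sec φ.
Areal scale = h·k = 1 × sec φ; at 30.7°, h = 1.000, k = 1.163, so h·k = 1.163.
True area = apparent / (areal scale) = 160000 / 1.163 ≈ 138000 km².

138000 km²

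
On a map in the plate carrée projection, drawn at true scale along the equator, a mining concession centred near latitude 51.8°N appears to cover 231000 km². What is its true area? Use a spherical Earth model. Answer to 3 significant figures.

For the equirectangular projection with φ₀ = 0 (plate carrée), h = 1 along meridians and k = sec φ along parallels.
Areal scale = h·k = 1 × sec φ; at 51.8°, h = 1.000, k = 1.617, so h·k = 1.617.
True area = apparent / (areal scale) = 231000 / 1.617 ≈ 143000 km².

143000 km²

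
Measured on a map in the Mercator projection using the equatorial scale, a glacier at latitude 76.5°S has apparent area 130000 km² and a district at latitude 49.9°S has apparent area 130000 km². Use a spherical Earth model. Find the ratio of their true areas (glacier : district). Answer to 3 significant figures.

0.131

Mercator's areal exaggeration is sec²φ; hence true area = (apparent area) · cos²φ.
True area of glacier: 130000 × cos²(76.5°) = 130000 × 0.05450 = 7085 km².
True area of district: 130000 × cos²(49.9°) = 130000 × 0.4149 = 53940 km².
Ratio = 7085 / 53940 ≈ 0.131.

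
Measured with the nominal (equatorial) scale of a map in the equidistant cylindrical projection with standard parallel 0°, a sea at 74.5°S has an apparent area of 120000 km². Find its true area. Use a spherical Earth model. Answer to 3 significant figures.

32100 km²

Plate carrée maps x = Rλ, y = Rφ. The meridian scale is h = 1 and the parallel scale is k = 1/cos φ = sec φ.
Areal scale = h·k = 1 × sec φ; at 74.5°, h = 1.000, k = 3.742, so h·k = 3.742.
True area = apparent / (areal scale) = 120000 / 3.742 ≈ 32100 km².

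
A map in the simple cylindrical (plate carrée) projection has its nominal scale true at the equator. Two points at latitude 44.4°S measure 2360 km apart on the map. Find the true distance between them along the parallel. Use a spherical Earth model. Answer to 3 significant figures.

1690 km

For the equirectangular projection with φ₀ = 0 (plate carrée), h = 1 along meridians and k = sec φ along parallels.
Along the parallel at 44.4°, map distances are exaggerated by k = sec 44.4° = 1.400.
True distance = 2360 / 1.400 = 2360 × cos 44.4° ≈ 1690 km.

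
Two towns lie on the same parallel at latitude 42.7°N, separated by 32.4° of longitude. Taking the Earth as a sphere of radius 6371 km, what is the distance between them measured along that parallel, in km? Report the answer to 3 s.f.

Arc length along a parallel = R cos φ · Δλ (with Δλ in radians).
= 6371 × cos 42.7° × (32.4° × π/180) = 6371 × 0.7349 × 0.5655 ≈ 2650 km.

2650 km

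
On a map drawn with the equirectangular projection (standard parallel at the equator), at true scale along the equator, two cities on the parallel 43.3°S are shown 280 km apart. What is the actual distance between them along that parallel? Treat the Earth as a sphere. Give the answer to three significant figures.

In the plate carrée (x = Rλ, y = Rφ), meridians are true-scale (h = 1) and parallels are stretched by k = sec φ.
Along the parallel at 43.3°, map distances are exaggerated by k = sec 43.3° = 1.374.
True distance = 280 / 1.374 = 280 × cos 43.3° ≈ 204 km.

204 km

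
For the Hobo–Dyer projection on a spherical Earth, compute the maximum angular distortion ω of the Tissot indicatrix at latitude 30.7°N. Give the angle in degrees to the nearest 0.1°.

Hobo–Dyer is a cylindrical equal-area projection with standard parallels at ±37.5°. A cylindrical equal-area projection with standard parallel φ₀ has meridian scale h = cos φ / cos φ₀ and parallel scale k = cos φ₀ / cos φ (so areas are preserved, h·k = 1).
At 30.7°: h = 1.084, k = 0.9227; principal scales a = 1.084, b = 0.9227.
sin(ω/2) = (a − b)/(a + b) = 0.1612/2.006 = 0.08032, so ω = 2 arcsin(0.08032) ≈ 9.2°.

9.2°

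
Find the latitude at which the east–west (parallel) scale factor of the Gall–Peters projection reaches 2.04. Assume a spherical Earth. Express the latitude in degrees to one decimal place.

The Gall–Peters projection is cylindrical equal-area with φ₀ = 45°. For cylindrical equal-area with standard parallel φ₀, h = cos φ / cos φ₀ and k = cos φ₀ / cos φ, so h·k = 1.
k = cos φ₀ / cos φ = 2.04  ⇒  cos φ = cos 45° / 2.04 = 0.3466.
φ = arccos(0.3466) ≈ 69.7°.

69.7°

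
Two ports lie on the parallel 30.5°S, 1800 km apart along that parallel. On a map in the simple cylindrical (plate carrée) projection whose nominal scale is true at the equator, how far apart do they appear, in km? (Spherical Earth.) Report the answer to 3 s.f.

Plate carrée maps x = Rλ, y = Rφ. The meridian scale is h = 1 and the parallel scale is k = 1/cos φ = sec φ.
Along the parallel, k = sec 30.5° = 1/0.8616 = 1.161.
Map distance = 1800 × 1.161 ≈ 2090 km.

2090 km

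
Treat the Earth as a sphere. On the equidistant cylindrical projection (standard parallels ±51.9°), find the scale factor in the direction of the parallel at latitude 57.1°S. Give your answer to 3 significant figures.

In the equirectangular projection with standard parallel φ₀ = 51.9° (x = Rλ cos φ₀, y = Rφ), meridians are true-scale (h = 1) and the parallel scale is k = cos φ₀ / cos φ.
k = cos 51.9° / cos 57.1° = 0.6170/0.5432 = 1.136.

1.14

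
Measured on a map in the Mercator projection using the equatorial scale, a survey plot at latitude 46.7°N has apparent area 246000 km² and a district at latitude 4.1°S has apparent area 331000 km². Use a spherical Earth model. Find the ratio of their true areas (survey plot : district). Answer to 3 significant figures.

0.351

Since Mercator area scale is 1/cos²φ, the true area equals the apparent area multiplied by cos²φ.
True area of survey plot: 246000 × cos²(46.7°) = 246000 × 0.4703 = 115700 km².
True area of district: 331000 × cos²(4.1°) = 331000 × 0.9949 = 329300 km².
Ratio = 115700 / 329300 ≈ 0.351.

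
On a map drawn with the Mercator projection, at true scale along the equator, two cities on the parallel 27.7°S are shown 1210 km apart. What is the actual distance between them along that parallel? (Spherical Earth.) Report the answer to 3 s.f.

1070 km

For Mercator, h = k = sec φ (a conformal cylindrical projection has a single point scale, 1/cos φ).
Along the parallel at 27.7°, map distances are exaggerated by k = sec 27.7° = 1.129.
True distance = 1210 / 1.129 = 1210 × cos 27.7° ≈ 1070 km.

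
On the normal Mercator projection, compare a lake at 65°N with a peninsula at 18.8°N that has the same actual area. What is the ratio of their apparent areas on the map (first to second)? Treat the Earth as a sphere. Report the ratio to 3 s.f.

5.02

Mercator is conformal with k = sec φ, so areal scale = k² = sec²φ.
At 65°: sec²(65°) = 1/0.4226² = 5.599.
At 18.8°: sec²(18.8°) = 1/0.9466² = 1.116.
Ratio = 5.599/1.116 = cos²(18.8°)/cos²(65°) ≈ 5.02.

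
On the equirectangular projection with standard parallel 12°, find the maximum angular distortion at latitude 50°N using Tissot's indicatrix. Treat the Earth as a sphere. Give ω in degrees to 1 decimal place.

23.9°

With standard parallel φ₀ = 12°, the equirectangular projection gives x = Rλ cos φ₀, y = Rφ, so h = 1 and k = cos 12° / cos φ.
At 50°: h = 1.000, k = 1.522; principal scales a = 1.522, b = 1.000.
sin(ω/2) = (a − b)/(a + b) = 0.5217/2.522 = 0.2069, so ω = 2 arcsin(0.2069) ≈ 23.9°.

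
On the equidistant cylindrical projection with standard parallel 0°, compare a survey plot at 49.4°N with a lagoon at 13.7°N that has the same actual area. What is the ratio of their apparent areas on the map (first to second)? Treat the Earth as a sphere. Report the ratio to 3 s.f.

1.49

For the equirectangular projection with φ₀ = 0 (plate carrée), h = 1 along meridians and k = sec φ along parallels.
Areal scale at 49.4°: h·k = 1.000 × 1.537 = 1.537.
Areal scale at 13.7°: h·k = 1.000 × 1.029 = 1.029.
Ratio = 1.537/1.029 ≈ 1.49.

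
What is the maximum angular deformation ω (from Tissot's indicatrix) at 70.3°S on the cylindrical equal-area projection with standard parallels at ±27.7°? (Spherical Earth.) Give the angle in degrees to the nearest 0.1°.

Cylindrical equal-area (φ₀ = 27.7°): h = cos φ / cos 27.7° along meridians, k = cos 27.7° / cos φ along parallels; h·k = 1.
At 70.3°: h = 0.3807, k = 2.627; principal scales a = 2.627, b = 0.3807.
sin(ω/2) = (a − b)/(a + b) = 2.246/3.007 = 0.7468, so ω = 2 arcsin(0.7468) ≈ 96.6°.

96.6°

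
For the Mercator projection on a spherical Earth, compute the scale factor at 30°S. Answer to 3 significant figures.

For Mercator, h = k = sec φ (a conformal cylindrical projection has a single point scale, 1/cos φ).
k = 1/cos 30° = 1/0.8660 = 1.155.

1.15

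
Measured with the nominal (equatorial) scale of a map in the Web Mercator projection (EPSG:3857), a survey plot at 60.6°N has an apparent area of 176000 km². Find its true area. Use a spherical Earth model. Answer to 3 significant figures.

Mercator is conformal, so the point scale is isotropic: h = k = sec φ = 1/cos φ.
Areal scale = k² = sec²φ = 1/cos²(60.6°) = 1/0.4909² = 4.150.
True area = apparent / (areal scale) = 176000 / 4.150 ≈ 42400 km².

42400 km²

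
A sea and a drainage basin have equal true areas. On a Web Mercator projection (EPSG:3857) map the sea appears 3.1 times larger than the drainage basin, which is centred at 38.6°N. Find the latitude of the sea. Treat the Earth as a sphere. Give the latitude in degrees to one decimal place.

63.6°

On Mercator, (apparent₁)/(apparent₂) = sec²φ₁ / sec²φ₂ when true areas are equal.
cos²φ₂ / cos²φ₁ = 3.1  ⇒  cos φ₁ = cos 38.6° / √3.1 = 0.7815/1.761 = 0.4439.
φ₁ = arccos(0.4439) ≈ 63.6°.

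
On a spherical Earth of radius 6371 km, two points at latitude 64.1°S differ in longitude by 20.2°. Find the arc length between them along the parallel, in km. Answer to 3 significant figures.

Arc length along a parallel = R cos φ · Δλ (with Δλ in radians).
= 6371 × cos 64.1° × (20.2° × π/180) = 6371 × 0.4368 × 0.3526 ≈ 981 km.

981 km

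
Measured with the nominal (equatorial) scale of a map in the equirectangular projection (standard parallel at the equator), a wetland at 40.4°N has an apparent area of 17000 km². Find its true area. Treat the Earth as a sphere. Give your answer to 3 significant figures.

12900 km²

For the equirectangular projection with φ₀ = 0 (plate carrée), h = 1 along meridians and k = sec φ along parallels.
Areal scale = h·k = 1 × sec φ; at 40.4°, h = 1.000, k = 1.313, so h·k = 1.313.
True area = apparent / (areal scale) = 17000 / 1.313 ≈ 12900 km².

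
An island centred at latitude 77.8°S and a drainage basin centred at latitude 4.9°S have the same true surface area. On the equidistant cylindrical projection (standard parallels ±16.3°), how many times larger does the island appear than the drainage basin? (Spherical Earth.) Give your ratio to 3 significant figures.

In the equirectangular projection with standard parallel φ₀ = 16.3° (x = Rλ cos φ₀, y = Rφ), meridians are true-scale (h = 1) and the parallel scale is k = cos φ₀ / cos φ.
Areal scale at 77.8°: h·k = 1.000 × 4.542 = 4.542.
Areal scale at 4.9°: h·k = 1.000 × 0.9633 = 0.9633.
Ratio = 4.542/0.9633 ≈ 4.71.

4.71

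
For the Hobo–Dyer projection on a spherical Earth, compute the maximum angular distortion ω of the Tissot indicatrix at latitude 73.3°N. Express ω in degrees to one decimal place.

Hobo–Dyer is a cylindrical equal-area projection with standard parallels at ±37.5°. Cylindrical equal-area (φ₀ = 37.5°): h = cos φ / cos 37.5° along meridians, k = cos 37.5° / cos φ along parallels; h·k = 1.
At 73.3°: h = 0.3622, k = 2.761; principal scales a = 2.761, b = 0.3622.
sin(ω/2) = (a − b)/(a + b) = 2.399/3.123 = 0.7680, so ω = 2 arcsin(0.7680) ≈ 100.4°.

100.4°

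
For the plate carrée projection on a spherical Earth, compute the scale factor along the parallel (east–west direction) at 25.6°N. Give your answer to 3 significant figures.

1.11

For the equirectangular projection with φ₀ = 0 (plate carrée), h = 1 along meridians and k = sec φ along parallels.
k = 1/cos 25.6° = 1/0.9018 = 1.109.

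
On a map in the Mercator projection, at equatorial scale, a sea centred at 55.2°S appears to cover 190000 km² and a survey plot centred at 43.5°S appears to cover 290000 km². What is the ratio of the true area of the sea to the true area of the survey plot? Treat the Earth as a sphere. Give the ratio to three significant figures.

Mercator's areal exaggeration is sec²φ; hence true area = (apparent area) · cos²φ.
True area of sea: 190000 × cos²(55.2°) = 190000 × 0.3257 = 61890 km².
True area of survey plot: 290000 × cos²(43.5°) = 290000 × 0.5262 = 152600 km².
Ratio = 61890 / 152600 ≈ 0.406.

0.406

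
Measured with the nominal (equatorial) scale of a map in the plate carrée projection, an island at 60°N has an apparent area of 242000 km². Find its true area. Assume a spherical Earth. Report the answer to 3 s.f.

In the plate carrée (x = Rλ, y = Rφ), meridians are true-scale (h = 1) and parallels are stretched by k = sec φ.
Areal scale = h·k = 1 × sec φ; at 60°, h = 1.000, k = 2.000, so h·k = 2.000.
True area = apparent / (areal scale) = 242000 / 2.000 ≈ 121000 km².

121000 km²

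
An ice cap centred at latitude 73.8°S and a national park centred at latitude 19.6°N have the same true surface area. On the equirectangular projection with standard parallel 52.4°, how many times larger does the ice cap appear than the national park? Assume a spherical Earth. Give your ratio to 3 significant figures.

With standard parallel φ₀ = 52.4°, the equirectangular projection gives x = Rλ cos φ₀, y = Rφ, so h = 1 and k = cos 52.4° / cos φ.
Areal scale at 73.8°: h·k = 1.000 × 2.187 = 2.187.
Areal scale at 19.6°: h·k = 1.000 × 0.6477 = 0.6477.
Ratio = 2.187/0.6477 ≈ 3.38.

3.38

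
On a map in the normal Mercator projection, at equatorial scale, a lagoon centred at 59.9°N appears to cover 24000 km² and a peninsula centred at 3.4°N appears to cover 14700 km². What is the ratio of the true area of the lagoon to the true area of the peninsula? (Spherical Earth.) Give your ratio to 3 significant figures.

Mercator's areal exaggeration is sec²φ; hence true area = (apparent area) · cos²φ.
True area of lagoon: 24000 × cos²(59.9°) = 24000 × 0.2515 = 6036 km².
True area of peninsula: 14700 × cos²(3.4°) = 14700 × 0.9965 = 14650 km².
Ratio = 6036 / 14650 ≈ 0.412.

0.412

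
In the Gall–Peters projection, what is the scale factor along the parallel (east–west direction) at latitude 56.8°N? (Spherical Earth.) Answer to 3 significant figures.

1.29

The Gall–Peters projection is cylindrical equal-area with φ₀ = 45°. For cylindrical equal-area with standard parallel φ₀, h = cos φ / cos φ₀ and k = cos φ₀ / cos φ, so h·k = 1.
k = cos 45° / cos 56.8° = 0.7071/0.5476 = 1.291.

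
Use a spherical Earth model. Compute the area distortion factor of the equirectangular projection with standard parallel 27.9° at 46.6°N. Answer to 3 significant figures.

1.29

With standard parallel φ₀ = 27.9°, the equirectangular projection gives x = Rλ cos φ₀, y = Rφ, so h = 1 and k = cos 27.9° / cos φ.
Areal scale = h·k = 1 × cos φ₀ / cos φ; at 46.6°, h = 1.000, k = 1.286, so h·k = 1.286.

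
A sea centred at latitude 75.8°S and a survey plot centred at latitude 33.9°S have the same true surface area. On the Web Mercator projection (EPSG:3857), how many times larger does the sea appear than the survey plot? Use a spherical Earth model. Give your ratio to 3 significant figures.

11.4

On Mercator, area is exaggerated by sec²φ = 1/cos²φ.
At 75.8°: sec²(75.8°) = 1/0.2453² = 16.62.
At 33.9°: sec²(33.9°) = 1/0.8300² = 1.452.
Ratio = 16.62/1.452 = cos²(33.9°)/cos²(75.8°) ≈ 11.4.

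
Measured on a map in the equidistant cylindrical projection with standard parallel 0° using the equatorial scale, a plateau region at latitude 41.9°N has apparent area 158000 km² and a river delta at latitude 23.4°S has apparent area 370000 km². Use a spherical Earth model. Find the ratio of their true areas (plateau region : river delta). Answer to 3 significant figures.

0.346

Plate carrée has h = 1 and k = sec φ, giving areal scale sec φ; true area = (apparent area) · cos φ.
True area of plateau region: 158000 × cos(41.9°) = 158000 × 0.7443 = 117600 km².
True area of river delta: 370000 × cos(23.4°) = 370000 × 0.9178 = 339600 km².
Ratio = 117600 / 339600 ≈ 0.346.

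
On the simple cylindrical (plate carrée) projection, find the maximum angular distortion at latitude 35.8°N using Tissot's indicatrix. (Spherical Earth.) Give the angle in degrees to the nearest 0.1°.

12.0°

For the equirectangular projection with φ₀ = 0 (plate carrée), h = 1 along meridians and k = sec φ along parallels.
At 35.8°: h = 1.000, k = 1.233; principal scales a = 1.233, b = 1.000.
sin(ω/2) = (a − b)/(a + b) = 0.2329/2.233 = 0.1043, so ω = 2 arcsin(0.1043) ≈ 12.0°.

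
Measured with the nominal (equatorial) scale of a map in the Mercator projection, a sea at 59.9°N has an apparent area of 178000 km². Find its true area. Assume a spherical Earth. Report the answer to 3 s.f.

For Mercator, h = k = sec φ (a conformal cylindrical projection has a single point scale, 1/cos φ).
Areal scale = k² = sec²φ = 1/cos²(59.9°) = 1/0.5015² = 3.976.
True area = apparent / (areal scale) = 178000 / 3.976 ≈ 44800 km².

44800 km²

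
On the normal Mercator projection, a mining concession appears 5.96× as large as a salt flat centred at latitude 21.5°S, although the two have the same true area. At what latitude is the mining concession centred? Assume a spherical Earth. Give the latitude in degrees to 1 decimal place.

67.6°

Mercator areal scale is sec²φ, so apparent-area ratio = sec²φ₁ / sec²φ₂ = cos²φ₂ / cos²φ₁.
cos²φ₂ / cos²φ₁ = 5.96  ⇒  cos φ₁ = cos 21.5° / √5.96 = 0.9304/2.441 = 0.3811.
φ₁ = arccos(0.3811) ≈ 67.6°.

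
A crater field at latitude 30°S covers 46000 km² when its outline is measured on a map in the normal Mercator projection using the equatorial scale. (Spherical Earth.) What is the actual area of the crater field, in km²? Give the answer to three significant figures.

The Mercator projection is conformal; its linear scale factor is the same in every direction and equals sec φ = 1/cos φ.
Areal scale = k² = sec²φ = 1/cos²(30°) = 1/0.8660² = 1.333.
True area = apparent / (areal scale) = 46000 / 1.333 ≈ 34500 km².

34500 km²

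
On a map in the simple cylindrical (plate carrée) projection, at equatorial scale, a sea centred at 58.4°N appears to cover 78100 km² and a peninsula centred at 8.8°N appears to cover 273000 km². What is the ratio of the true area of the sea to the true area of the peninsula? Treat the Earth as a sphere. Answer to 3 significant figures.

0.152

Plate carrée has h = 1 and k = sec φ, giving areal scale sec φ; true area = (apparent area) · cos φ.
True area of sea: 78100 × cos(58.4°) = 78100 × 0.5240 = 40920 km².
True area of peninsula: 273000 × cos(8.8°) = 273000 × 0.9882 = 269800 km².
Ratio = 40920 / 269800 ≈ 0.152.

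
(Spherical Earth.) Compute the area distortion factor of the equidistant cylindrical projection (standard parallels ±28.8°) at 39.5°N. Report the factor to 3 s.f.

1.14

With standard parallel φ₀ = 28.8°, the equirectangular projection gives x = Rλ cos φ₀, y = Rφ, so h = 1 and k = cos 28.8° / cos φ.
Areal scale = h·k = 1 × cos φ₀ / cos φ; at 39.5°, h = 1.000, k = 1.136, so h·k = 1.136.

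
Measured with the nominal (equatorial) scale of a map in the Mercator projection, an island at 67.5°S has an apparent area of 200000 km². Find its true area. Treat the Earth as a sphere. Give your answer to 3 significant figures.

29300 km²

The Mercator projection is conformal; its linear scale factor is the same in every direction and equals sec φ = 1/cos φ.
Areal scale = k² = sec²φ = 1/cos²(67.5°) = 1/0.3827² = 6.828.
True area = apparent / (areal scale) = 200000 / 6.828 ≈ 29300 km².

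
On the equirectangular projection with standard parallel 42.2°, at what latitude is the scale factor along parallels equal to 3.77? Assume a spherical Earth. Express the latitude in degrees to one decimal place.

78.7°

With standard parallel φ₀ = 42.2°, the equirectangular projection gives x = Rλ cos φ₀, y = Rφ, so h = 1 and k = cos 42.2° / cos φ.
k = cos φ₀ / cos φ = 3.77  ⇒  cos φ = cos 42.2° / 3.77 = 0.1965.
φ = arccos(0.1965) ≈ 78.7°.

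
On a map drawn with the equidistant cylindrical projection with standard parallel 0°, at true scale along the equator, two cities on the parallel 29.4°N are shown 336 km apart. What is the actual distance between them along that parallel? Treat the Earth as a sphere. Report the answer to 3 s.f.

For the equirectangular projection with φ₀ = 0 (plate carrée), h = 1 along meridians and k = sec φ along parallels.
Along the parallel at 29.4°, map distances are exaggerated by k = sec 29.4° = 1.148.
True distance = 336 / 1.148 = 336 × cos 29.4° ≈ 293 km.

293 km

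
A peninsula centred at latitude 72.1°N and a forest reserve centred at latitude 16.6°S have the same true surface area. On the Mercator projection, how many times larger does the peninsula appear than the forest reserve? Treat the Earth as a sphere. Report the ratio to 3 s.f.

Mercator is conformal with k = sec φ, so areal scale = k² = sec²φ.
At 72.1°: sec²(72.1°) = 1/0.3074² = 10.59.
At 16.6°: sec²(16.6°) = 1/0.9583² = 1.089.
Ratio = 10.59/1.089 = cos²(16.6°)/cos²(72.1°) ≈ 9.72.

9.72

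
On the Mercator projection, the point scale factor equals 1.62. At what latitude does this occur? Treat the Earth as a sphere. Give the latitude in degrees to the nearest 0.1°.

Mercator scale is k = sec φ = 1/cos φ.
1/cos φ = 1.62  ⇒  cos φ = 0.6173  ⇒  φ = arccos(0.6173) ≈ 51.9°.

51.9°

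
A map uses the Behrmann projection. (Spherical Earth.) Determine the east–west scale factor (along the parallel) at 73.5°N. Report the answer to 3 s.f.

Behrmann is a cylindrical equal-area projection with standard parallels at ±30°. Cylindrical equal-area (φ₀ = 30°): h = cos φ / cos 30° along meridians, k = cos 30° / cos φ along parallels; h·k = 1.
k = cos 30° / cos 73.5° = 0.8660/0.2840 = 3.049.

3.05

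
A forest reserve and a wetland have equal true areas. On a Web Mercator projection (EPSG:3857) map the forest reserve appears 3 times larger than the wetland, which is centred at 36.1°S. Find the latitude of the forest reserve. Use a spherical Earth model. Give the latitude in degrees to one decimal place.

62.2°

On Mercator, (apparent₁)/(apparent₂) = sec²φ₁ / sec²φ₂ when true areas are equal.
cos²φ₂ / cos²φ₁ = 3  ⇒  cos φ₁ = cos 36.1° / √3 = 0.8080/1.732 = 0.4665.
φ₁ = arccos(0.4665) ≈ 62.2°.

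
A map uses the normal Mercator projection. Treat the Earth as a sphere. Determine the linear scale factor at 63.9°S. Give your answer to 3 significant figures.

2.27

For Mercator, h = k = sec φ (a conformal cylindrical projection has a single point scale, 1/cos φ).
k = 1/cos 63.9° = 1/0.4399 = 2.273.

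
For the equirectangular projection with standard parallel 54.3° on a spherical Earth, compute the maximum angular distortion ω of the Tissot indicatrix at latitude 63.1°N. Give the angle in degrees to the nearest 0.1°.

14.5°

In the equirectangular projection with standard parallel φ₀ = 54.3° (x = Rλ cos φ₀, y = Rφ), meridians are true-scale (h = 1) and the parallel scale is k = cos φ₀ / cos φ.
At 63.1°: h = 1.000, k = 1.290; principal scales a = 1.290, b = 1.000.
sin(ω/2) = (a − b)/(a + b) = 0.2898/2.290 = 0.1266, so ω = 2 arcsin(0.1266) ≈ 14.5°.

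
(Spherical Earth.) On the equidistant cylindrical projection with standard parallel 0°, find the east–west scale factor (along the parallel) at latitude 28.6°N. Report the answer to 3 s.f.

1.14

For the equirectangular projection with φ₀ = 0 (plate carrée), h = 1 along meridians and k = sec φ along parallels.
k = 1/cos 28.6° = 1/0.8780 = 1.139.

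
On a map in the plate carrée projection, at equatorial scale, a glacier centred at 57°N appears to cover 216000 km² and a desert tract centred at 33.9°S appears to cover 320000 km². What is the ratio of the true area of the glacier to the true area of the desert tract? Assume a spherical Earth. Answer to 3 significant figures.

On the plate carrée, areal scale = h·k = 1 × sec φ, so true area = apparent × cos φ.
True area of glacier: 216000 × cos(57°) = 216000 × 0.5446 = 117600 km².
True area of desert tract: 320000 × cos(33.9°) = 320000 × 0.8300 = 265600 km².
Ratio = 117600 / 265600 ≈ 0.443.

0.443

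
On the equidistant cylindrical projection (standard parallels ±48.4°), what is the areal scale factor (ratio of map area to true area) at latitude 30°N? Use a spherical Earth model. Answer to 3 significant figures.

0.767

The equidistant cylindrical projection with φ₀ = 48.4° has h = 1 (meridians true) and k = cos φ₀ / cos φ along parallels.
Areal scale = h·k = 1 × cos φ₀ / cos φ; at 30°, h = 1.000, k = 0.7666, so h·k = 0.7666.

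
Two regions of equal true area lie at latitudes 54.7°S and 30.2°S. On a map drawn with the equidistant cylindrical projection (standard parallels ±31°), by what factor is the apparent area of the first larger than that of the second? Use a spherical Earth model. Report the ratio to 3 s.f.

In the equirectangular projection with standard parallel φ₀ = 31° (x = Rλ cos φ₀, y = Rφ), meridians are true-scale (h = 1) and the parallel scale is k = cos φ₀ / cos φ.
Areal scale at 54.7°: h·k = 1.000 × 1.483 = 1.483.
Areal scale at 30.2°: h·k = 1.000 × 0.9918 = 0.9918.
Ratio = 1.483/0.9918 ≈ 1.50.

1.50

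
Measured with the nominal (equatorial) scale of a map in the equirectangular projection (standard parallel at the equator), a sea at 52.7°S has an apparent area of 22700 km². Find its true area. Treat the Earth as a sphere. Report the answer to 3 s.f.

13800 km²

In the plate carrée (x = Rλ, y = Rφ), meridians are true-scale (h = 1) and parallels are stretched by k = sec φ.
Areal scale = h·k = 1 × sec φ; at 52.7°, h = 1.000, k = 1.650, so h·k = 1.650.
True area = apparent / (areal scale) = 22700 / 1.650 ≈ 13800 km².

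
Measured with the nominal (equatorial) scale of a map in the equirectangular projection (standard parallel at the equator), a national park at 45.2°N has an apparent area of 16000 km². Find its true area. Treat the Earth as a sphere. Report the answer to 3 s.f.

11300 km²

In the plate carrée (x = Rλ, y = Rφ), meridians are true-scale (h = 1) and parallels are stretched by k = sec φ.
Areal scale = h·k = 1 × sec φ; at 45.2°, h = 1.000, k = 1.419, so h·k = 1.419.
True area = apparent / (areal scale) = 16000 / 1.419 ≈ 11300 km².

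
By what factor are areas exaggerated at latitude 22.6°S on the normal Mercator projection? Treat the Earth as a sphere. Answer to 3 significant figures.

For Mercator, h = k = sec φ (a conformal cylindrical projection has a single point scale, 1/cos φ).
Areal scale = k² = sec²φ = 1/cos²(22.6°) = 1/0.9232² = 1.173.

1.17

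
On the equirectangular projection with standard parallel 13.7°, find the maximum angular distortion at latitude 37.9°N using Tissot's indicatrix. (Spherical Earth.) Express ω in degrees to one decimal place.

11.9°

The equidistant cylindrical projection with φ₀ = 13.7° has h = 1 (meridians true) and k = cos φ₀ / cos φ along parallels.
At 37.9°: h = 1.000, k = 1.231; principal scales a = 1.231, b = 1.000.
sin(ω/2) = (a − b)/(a + b) = 0.2312/2.231 = 0.1036, so ω = 2 arcsin(0.1036) ≈ 11.9°.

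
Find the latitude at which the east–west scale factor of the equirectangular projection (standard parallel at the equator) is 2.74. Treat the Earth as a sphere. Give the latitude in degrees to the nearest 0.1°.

68.6°

Plate carrée: h = 1, k = sec φ along parallels.
sec φ = 2.74  ⇒  cos φ = 0.3650  ⇒  φ ≈ 68.6°.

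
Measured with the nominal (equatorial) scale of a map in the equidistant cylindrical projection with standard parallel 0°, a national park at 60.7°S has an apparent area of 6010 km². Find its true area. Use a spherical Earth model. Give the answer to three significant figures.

In the plate carrée (x = Rλ, y = Rφ), meridians are true-scale (h = 1) and parallels are stretched by k = sec φ.
Areal scale = h·k = 1 × sec φ; at 60.7°, h = 1.000, k = 2.043, so h·k = 2.043.
True area = apparent / (areal scale) = 6010 / 2.043 ≈ 2940 km².

2940 km²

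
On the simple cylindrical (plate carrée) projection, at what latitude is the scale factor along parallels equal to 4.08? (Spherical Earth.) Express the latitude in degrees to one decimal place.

75.8°

Plate carrée: h = 1, k = sec φ along parallels.
sec φ = 4.08  ⇒  cos φ = 0.2451  ⇒  φ ≈ 75.8°.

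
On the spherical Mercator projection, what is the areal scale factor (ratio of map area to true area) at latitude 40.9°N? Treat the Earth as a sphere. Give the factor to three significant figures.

1.75

Mercator is conformal, so the point scale is isotropic: h = k = sec φ = 1/cos φ.
Areal scale = k² = sec²φ = 1/cos²(40.9°) = 1/0.7559² = 1.750.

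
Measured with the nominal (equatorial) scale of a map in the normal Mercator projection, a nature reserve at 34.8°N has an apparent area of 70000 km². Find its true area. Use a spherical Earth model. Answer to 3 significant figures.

47200 km²

Mercator is conformal, so the point scale is isotropic: h = k = sec φ = 1/cos φ.
Areal scale = k² = sec²φ = 1/cos²(34.8°) = 1/0.8211² = 1.483.
True area = apparent / (areal scale) = 70000 / 1.483 ≈ 47200 km².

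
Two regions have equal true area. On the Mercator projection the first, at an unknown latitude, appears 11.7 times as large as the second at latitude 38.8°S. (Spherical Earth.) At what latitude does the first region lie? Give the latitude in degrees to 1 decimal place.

Mercator areal scale is sec²φ, so apparent-area ratio = sec²φ₁ / sec²φ₂ = cos²φ₂ / cos²φ₁.
cos²φ₂ / cos²φ₁ = 11.7  ⇒  cos φ₁ = cos 38.8° / √11.7 = 0.7793/3.421 = 0.2278.
φ₁ = arccos(0.2278) ≈ 76.8°.

76.8°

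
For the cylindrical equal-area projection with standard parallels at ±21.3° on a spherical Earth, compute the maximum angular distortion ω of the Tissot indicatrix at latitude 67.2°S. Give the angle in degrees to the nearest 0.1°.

89.7°

For cylindrical equal-area with standard parallel φ₀, h = cos φ / cos φ₀ and k = cos φ₀ / cos φ, so h·k = 1.
At 67.2°: h = 0.4159, k = 2.404; principal scales a = 2.404, b = 0.4159.
sin(ω/2) = (a − b)/(a + b) = 1.988/2.820 = 0.7050, so ω = 2 arcsin(0.7050) ≈ 89.7°.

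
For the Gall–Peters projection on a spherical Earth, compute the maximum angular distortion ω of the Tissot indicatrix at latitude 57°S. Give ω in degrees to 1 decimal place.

29.6°

Gall–Peters is a cylindrical equal-area projection with standard parallels at ±45°. A cylindrical equal-area projection with standard parallel φ₀ has meridian scale h = cos φ / cos φ₀ and parallel scale k = cos φ₀ / cos φ (so areas are preserved, h·k = 1).
At 57°: h = 0.7702, k = 1.298; principal scales a = 1.298, b = 0.7702.
sin(ω/2) = (a − b)/(a + b) = 0.5281/2.069 = 0.2553, so ω = 2 arcsin(0.2553) ≈ 29.6°.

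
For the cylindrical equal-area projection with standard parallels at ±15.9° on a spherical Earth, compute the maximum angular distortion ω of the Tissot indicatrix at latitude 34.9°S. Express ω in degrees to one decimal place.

For cylindrical equal-area with standard parallel φ₀, h = cos φ / cos φ₀ and k = cos φ₀ / cos φ, so h·k = 1.
At 34.9°: h = 0.8528, k = 1.173; principal scales a = 1.173, b = 0.8528.
sin(ω/2) = (a − b)/(a + b) = 0.3199/2.025 = 0.1579, so ω = 2 arcsin(0.1579) ≈ 18.2°.

18.2°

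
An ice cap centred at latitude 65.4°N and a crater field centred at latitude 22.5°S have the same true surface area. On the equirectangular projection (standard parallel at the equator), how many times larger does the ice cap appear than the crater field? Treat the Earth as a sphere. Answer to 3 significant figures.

2.22

For the equirectangular projection with φ₀ = 0 (plate carrée), h = 1 along meridians and k = sec φ along parallels.
Areal scale at 65.4°: h·k = 1.000 × 2.402 = 2.402.
Areal scale at 22.5°: h·k = 1.000 × 1.082 = 1.082.
Ratio = 2.402/1.082 ≈ 2.22.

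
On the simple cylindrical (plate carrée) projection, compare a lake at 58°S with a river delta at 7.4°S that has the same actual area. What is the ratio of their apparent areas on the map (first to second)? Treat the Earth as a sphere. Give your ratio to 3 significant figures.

In the plate carrée (x = Rλ, y = Rφ), meridians are true-scale (h = 1) and parallels are stretched by k = sec φ.
Areal scale at 58°: h·k = 1.000 × 1.887 = 1.887.
Areal scale at 7.4°: h·k = 1.000 × 1.008 = 1.008.
Ratio = 1.887/1.008 ≈ 1.87.

1.87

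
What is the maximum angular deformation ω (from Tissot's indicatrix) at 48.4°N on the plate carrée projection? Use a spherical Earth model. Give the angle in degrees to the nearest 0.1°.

Plate carrée maps x = Rλ, y = Rφ. The meridian scale is h = 1 and the parallel scale is k = 1/cos φ = sec φ.
At 48.4°: h = 1.000, k = 1.506; principal scales a = 1.506, b = 1.000.
sin(ω/2) = (a − b)/(a + b) = 0.5062/2.506 = 0.2020, so ω = 2 arcsin(0.2020) ≈ 23.3°.

23.3°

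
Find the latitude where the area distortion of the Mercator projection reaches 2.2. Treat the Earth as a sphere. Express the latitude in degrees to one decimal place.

47.6°

Mercator areal scale is sec²φ.
sec²φ = 2.2  ⇒  cos²φ = 0.4545  ⇒  cos φ = 0.6742.
φ = arccos(0.6742) ≈ 47.6°.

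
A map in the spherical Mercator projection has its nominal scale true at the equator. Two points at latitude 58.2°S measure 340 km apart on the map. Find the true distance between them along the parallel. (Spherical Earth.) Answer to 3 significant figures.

The Mercator projection is conformal; its linear scale factor is the same in every direction and equals sec φ = 1/cos φ.
Along the parallel at 58.2°, map distances are exaggerated by k = sec 58.2° = 1.898.
True distance = 340 / 1.898 = 340 × cos 58.2° ≈ 179 km.

179 km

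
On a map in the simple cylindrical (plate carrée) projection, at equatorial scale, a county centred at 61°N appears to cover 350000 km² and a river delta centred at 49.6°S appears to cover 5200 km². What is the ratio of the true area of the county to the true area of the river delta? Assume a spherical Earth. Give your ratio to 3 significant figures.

Plate carrée has h = 1 and k = sec φ, giving areal scale sec φ; true area = (apparent area) · cos φ.
True area of county: 350000 × cos(61°) = 350000 × 0.4848 = 169700 km².
True area of river delta: 5200 × cos(49.6°) = 5200 × 0.6481 = 3370 km².
Ratio = 169700 / 3370 ≈ 50.3.

50.3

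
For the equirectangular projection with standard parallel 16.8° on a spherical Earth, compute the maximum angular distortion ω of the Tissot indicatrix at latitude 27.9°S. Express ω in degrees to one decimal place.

With standard parallel φ₀ = 16.8°, the equirectangular projection gives x = Rλ cos φ₀, y = Rφ, so h = 1 and k = cos 16.8° / cos φ.
At 27.9°: h = 1.000, k = 1.083; principal scales a = 1.083, b = 1.000.
sin(ω/2) = (a − b)/(a + b) = 0.08323/2.083 = 0.03995, so ω = 2 arcsin(0.03995) ≈ 4.6°.

4.6°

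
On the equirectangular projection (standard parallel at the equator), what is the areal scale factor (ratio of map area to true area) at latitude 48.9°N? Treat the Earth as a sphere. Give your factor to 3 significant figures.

1.52

Plate carrée maps x = Rλ, y = Rφ. The meridian scale is h = 1 and the parallel scale is k = 1/cos φ = sec φ.
Areal scale = h·k = 1 × sec φ; at 48.9°, h = 1.000, k = 1.521, so h·k = 1.521.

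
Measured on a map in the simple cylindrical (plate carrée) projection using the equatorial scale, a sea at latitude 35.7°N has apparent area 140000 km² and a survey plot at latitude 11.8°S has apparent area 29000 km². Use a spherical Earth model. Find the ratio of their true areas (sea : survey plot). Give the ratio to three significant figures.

Plate carrée has h = 1 and k = sec φ, giving areal scale sec φ; true area = (apparent area) · cos φ.
True area of sea: 140000 × cos(35.7°) = 140000 × 0.8121 = 113700 km².
True area of survey plot: 29000 × cos(11.8°) = 29000 × 0.9789 = 28390 km².
Ratio = 113700 / 28390 ≈ 4.01.

4.01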